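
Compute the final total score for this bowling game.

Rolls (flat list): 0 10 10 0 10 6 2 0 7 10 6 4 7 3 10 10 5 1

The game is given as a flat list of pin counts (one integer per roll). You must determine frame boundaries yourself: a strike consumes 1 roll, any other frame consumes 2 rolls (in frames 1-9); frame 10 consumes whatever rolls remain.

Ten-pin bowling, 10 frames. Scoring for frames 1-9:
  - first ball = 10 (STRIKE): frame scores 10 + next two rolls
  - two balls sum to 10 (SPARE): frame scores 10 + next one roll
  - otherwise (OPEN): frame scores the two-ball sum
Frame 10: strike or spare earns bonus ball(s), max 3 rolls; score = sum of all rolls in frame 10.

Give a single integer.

Answer: 169

Derivation:
Frame 1: SPARE (0+10=10). 10 + next roll (10) = 20. Cumulative: 20
Frame 2: STRIKE. 10 + next two rolls (0+10) = 20. Cumulative: 40
Frame 3: SPARE (0+10=10). 10 + next roll (6) = 16. Cumulative: 56
Frame 4: OPEN (6+2=8). Cumulative: 64
Frame 5: OPEN (0+7=7). Cumulative: 71
Frame 6: STRIKE. 10 + next two rolls (6+4) = 20. Cumulative: 91
Frame 7: SPARE (6+4=10). 10 + next roll (7) = 17. Cumulative: 108
Frame 8: SPARE (7+3=10). 10 + next roll (10) = 20. Cumulative: 128
Frame 9: STRIKE. 10 + next two rolls (10+5) = 25. Cumulative: 153
Frame 10: STRIKE. Sum of all frame-10 rolls (10+5+1) = 16. Cumulative: 169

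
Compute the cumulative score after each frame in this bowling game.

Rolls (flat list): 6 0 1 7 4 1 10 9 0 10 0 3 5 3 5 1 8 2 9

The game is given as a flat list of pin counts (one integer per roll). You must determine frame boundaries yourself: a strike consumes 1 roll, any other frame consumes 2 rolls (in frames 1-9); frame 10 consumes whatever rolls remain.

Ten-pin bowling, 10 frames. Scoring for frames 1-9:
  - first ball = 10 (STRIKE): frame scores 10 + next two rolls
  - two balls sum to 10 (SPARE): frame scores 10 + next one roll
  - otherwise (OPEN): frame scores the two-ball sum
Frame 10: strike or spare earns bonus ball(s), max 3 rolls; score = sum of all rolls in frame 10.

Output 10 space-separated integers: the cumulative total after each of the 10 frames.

Frame 1: OPEN (6+0=6). Cumulative: 6
Frame 2: OPEN (1+7=8). Cumulative: 14
Frame 3: OPEN (4+1=5). Cumulative: 19
Frame 4: STRIKE. 10 + next two rolls (9+0) = 19. Cumulative: 38
Frame 5: OPEN (9+0=9). Cumulative: 47
Frame 6: STRIKE. 10 + next two rolls (0+3) = 13. Cumulative: 60
Frame 7: OPEN (0+3=3). Cumulative: 63
Frame 8: OPEN (5+3=8). Cumulative: 71
Frame 9: OPEN (5+1=6). Cumulative: 77
Frame 10: SPARE. Sum of all frame-10 rolls (8+2+9) = 19. Cumulative: 96

Answer: 6 14 19 38 47 60 63 71 77 96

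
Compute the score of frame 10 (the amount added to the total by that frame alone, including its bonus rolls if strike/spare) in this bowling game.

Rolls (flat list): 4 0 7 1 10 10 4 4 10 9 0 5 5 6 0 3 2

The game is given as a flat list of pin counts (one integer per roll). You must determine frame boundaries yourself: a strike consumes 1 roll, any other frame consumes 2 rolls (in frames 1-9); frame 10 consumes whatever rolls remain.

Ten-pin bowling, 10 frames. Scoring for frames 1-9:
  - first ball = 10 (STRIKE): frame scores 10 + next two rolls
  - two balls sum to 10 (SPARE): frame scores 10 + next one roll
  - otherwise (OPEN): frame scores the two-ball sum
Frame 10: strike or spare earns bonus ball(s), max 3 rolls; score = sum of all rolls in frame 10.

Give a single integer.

Frame 1: OPEN (4+0=4). Cumulative: 4
Frame 2: OPEN (7+1=8). Cumulative: 12
Frame 3: STRIKE. 10 + next two rolls (10+4) = 24. Cumulative: 36
Frame 4: STRIKE. 10 + next two rolls (4+4) = 18. Cumulative: 54
Frame 5: OPEN (4+4=8). Cumulative: 62
Frame 6: STRIKE. 10 + next two rolls (9+0) = 19. Cumulative: 81
Frame 7: OPEN (9+0=9). Cumulative: 90
Frame 8: SPARE (5+5=10). 10 + next roll (6) = 16. Cumulative: 106
Frame 9: OPEN (6+0=6). Cumulative: 112
Frame 10: OPEN. Sum of all frame-10 rolls (3+2) = 5. Cumulative: 117

Answer: 5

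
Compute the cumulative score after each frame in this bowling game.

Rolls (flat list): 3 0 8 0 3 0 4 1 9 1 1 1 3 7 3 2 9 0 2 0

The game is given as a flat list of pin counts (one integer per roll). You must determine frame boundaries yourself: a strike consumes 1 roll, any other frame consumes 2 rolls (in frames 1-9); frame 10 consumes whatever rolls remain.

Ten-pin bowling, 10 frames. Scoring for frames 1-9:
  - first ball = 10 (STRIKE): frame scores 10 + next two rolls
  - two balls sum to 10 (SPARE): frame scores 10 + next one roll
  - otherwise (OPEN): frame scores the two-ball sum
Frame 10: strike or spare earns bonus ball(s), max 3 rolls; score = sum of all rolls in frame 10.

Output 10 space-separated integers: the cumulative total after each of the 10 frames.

Answer: 3 11 14 19 30 32 45 50 59 61

Derivation:
Frame 1: OPEN (3+0=3). Cumulative: 3
Frame 2: OPEN (8+0=8). Cumulative: 11
Frame 3: OPEN (3+0=3). Cumulative: 14
Frame 4: OPEN (4+1=5). Cumulative: 19
Frame 5: SPARE (9+1=10). 10 + next roll (1) = 11. Cumulative: 30
Frame 6: OPEN (1+1=2). Cumulative: 32
Frame 7: SPARE (3+7=10). 10 + next roll (3) = 13. Cumulative: 45
Frame 8: OPEN (3+2=5). Cumulative: 50
Frame 9: OPEN (9+0=9). Cumulative: 59
Frame 10: OPEN. Sum of all frame-10 rolls (2+0) = 2. Cumulative: 61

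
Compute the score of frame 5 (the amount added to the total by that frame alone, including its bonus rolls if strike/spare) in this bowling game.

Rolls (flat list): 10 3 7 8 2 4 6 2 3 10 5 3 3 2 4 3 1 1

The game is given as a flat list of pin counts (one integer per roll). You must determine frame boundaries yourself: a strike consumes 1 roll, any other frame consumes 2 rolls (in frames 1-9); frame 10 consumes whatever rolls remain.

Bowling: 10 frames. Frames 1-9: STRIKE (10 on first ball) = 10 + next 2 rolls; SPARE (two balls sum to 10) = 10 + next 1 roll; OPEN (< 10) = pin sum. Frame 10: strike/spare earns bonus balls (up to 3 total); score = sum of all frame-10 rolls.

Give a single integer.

Answer: 5

Derivation:
Frame 1: STRIKE. 10 + next two rolls (3+7) = 20. Cumulative: 20
Frame 2: SPARE (3+7=10). 10 + next roll (8) = 18. Cumulative: 38
Frame 3: SPARE (8+2=10). 10 + next roll (4) = 14. Cumulative: 52
Frame 4: SPARE (4+6=10). 10 + next roll (2) = 12. Cumulative: 64
Frame 5: OPEN (2+3=5). Cumulative: 69
Frame 6: STRIKE. 10 + next two rolls (5+3) = 18. Cumulative: 87
Frame 7: OPEN (5+3=8). Cumulative: 95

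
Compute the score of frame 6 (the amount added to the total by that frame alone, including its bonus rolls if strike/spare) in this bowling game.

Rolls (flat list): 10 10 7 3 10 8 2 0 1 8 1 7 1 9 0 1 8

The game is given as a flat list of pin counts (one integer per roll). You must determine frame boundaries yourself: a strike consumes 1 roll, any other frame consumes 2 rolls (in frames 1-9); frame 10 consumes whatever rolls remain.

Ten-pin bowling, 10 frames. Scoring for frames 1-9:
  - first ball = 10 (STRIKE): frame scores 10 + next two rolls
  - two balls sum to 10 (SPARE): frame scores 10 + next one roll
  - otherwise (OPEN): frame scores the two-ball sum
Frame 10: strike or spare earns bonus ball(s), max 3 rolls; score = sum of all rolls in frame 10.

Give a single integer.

Answer: 1

Derivation:
Frame 1: STRIKE. 10 + next two rolls (10+7) = 27. Cumulative: 27
Frame 2: STRIKE. 10 + next two rolls (7+3) = 20. Cumulative: 47
Frame 3: SPARE (7+3=10). 10 + next roll (10) = 20. Cumulative: 67
Frame 4: STRIKE. 10 + next two rolls (8+2) = 20. Cumulative: 87
Frame 5: SPARE (8+2=10). 10 + next roll (0) = 10. Cumulative: 97
Frame 6: OPEN (0+1=1). Cumulative: 98
Frame 7: OPEN (8+1=9). Cumulative: 107
Frame 8: OPEN (7+1=8). Cumulative: 115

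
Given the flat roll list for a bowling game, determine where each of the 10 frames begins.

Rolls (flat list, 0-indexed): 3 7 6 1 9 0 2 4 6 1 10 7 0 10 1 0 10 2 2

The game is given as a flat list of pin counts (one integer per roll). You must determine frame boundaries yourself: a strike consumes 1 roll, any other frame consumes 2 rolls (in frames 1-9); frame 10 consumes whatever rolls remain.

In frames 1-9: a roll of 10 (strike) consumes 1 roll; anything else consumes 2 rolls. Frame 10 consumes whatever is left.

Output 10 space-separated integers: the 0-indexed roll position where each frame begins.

Frame 1 starts at roll index 0: rolls=3,7 (sum=10), consumes 2 rolls
Frame 2 starts at roll index 2: rolls=6,1 (sum=7), consumes 2 rolls
Frame 3 starts at roll index 4: rolls=9,0 (sum=9), consumes 2 rolls
Frame 4 starts at roll index 6: rolls=2,4 (sum=6), consumes 2 rolls
Frame 5 starts at roll index 8: rolls=6,1 (sum=7), consumes 2 rolls
Frame 6 starts at roll index 10: roll=10 (strike), consumes 1 roll
Frame 7 starts at roll index 11: rolls=7,0 (sum=7), consumes 2 rolls
Frame 8 starts at roll index 13: roll=10 (strike), consumes 1 roll
Frame 9 starts at roll index 14: rolls=1,0 (sum=1), consumes 2 rolls
Frame 10 starts at roll index 16: 3 remaining rolls

Answer: 0 2 4 6 8 10 11 13 14 16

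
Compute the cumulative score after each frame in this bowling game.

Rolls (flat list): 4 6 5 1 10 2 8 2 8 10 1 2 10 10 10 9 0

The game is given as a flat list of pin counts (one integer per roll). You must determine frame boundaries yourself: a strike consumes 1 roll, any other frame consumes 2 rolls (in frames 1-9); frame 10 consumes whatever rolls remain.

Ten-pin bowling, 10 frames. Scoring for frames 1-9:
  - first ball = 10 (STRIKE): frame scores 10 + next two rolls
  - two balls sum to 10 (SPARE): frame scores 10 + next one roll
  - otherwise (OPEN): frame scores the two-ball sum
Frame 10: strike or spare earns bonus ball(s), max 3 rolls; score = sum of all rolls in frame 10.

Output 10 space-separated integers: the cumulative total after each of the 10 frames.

Answer: 15 21 41 53 73 86 89 119 148 167

Derivation:
Frame 1: SPARE (4+6=10). 10 + next roll (5) = 15. Cumulative: 15
Frame 2: OPEN (5+1=6). Cumulative: 21
Frame 3: STRIKE. 10 + next two rolls (2+8) = 20. Cumulative: 41
Frame 4: SPARE (2+8=10). 10 + next roll (2) = 12. Cumulative: 53
Frame 5: SPARE (2+8=10). 10 + next roll (10) = 20. Cumulative: 73
Frame 6: STRIKE. 10 + next two rolls (1+2) = 13. Cumulative: 86
Frame 7: OPEN (1+2=3). Cumulative: 89
Frame 8: STRIKE. 10 + next two rolls (10+10) = 30. Cumulative: 119
Frame 9: STRIKE. 10 + next two rolls (10+9) = 29. Cumulative: 148
Frame 10: STRIKE. Sum of all frame-10 rolls (10+9+0) = 19. Cumulative: 167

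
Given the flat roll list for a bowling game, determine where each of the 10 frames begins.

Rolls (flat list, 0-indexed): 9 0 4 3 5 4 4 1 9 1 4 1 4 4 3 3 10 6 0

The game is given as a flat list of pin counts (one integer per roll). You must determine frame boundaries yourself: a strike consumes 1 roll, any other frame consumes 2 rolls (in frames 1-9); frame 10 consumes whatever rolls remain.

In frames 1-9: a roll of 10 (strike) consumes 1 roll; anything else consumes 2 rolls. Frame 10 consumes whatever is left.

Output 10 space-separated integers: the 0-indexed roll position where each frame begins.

Answer: 0 2 4 6 8 10 12 14 16 17

Derivation:
Frame 1 starts at roll index 0: rolls=9,0 (sum=9), consumes 2 rolls
Frame 2 starts at roll index 2: rolls=4,3 (sum=7), consumes 2 rolls
Frame 3 starts at roll index 4: rolls=5,4 (sum=9), consumes 2 rolls
Frame 4 starts at roll index 6: rolls=4,1 (sum=5), consumes 2 rolls
Frame 5 starts at roll index 8: rolls=9,1 (sum=10), consumes 2 rolls
Frame 6 starts at roll index 10: rolls=4,1 (sum=5), consumes 2 rolls
Frame 7 starts at roll index 12: rolls=4,4 (sum=8), consumes 2 rolls
Frame 8 starts at roll index 14: rolls=3,3 (sum=6), consumes 2 rolls
Frame 9 starts at roll index 16: roll=10 (strike), consumes 1 roll
Frame 10 starts at roll index 17: 2 remaining rolls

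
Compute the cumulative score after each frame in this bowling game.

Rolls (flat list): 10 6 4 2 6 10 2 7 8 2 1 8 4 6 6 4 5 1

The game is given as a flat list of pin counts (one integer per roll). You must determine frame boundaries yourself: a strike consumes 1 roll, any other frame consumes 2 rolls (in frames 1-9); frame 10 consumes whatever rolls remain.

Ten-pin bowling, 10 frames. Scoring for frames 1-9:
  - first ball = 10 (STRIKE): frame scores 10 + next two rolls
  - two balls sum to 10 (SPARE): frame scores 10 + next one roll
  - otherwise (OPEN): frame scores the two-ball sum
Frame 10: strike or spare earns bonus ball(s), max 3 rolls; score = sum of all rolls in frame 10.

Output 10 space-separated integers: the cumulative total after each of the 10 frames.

Answer: 20 32 40 59 68 79 88 104 119 125

Derivation:
Frame 1: STRIKE. 10 + next two rolls (6+4) = 20. Cumulative: 20
Frame 2: SPARE (6+4=10). 10 + next roll (2) = 12. Cumulative: 32
Frame 3: OPEN (2+6=8). Cumulative: 40
Frame 4: STRIKE. 10 + next two rolls (2+7) = 19. Cumulative: 59
Frame 5: OPEN (2+7=9). Cumulative: 68
Frame 6: SPARE (8+2=10). 10 + next roll (1) = 11. Cumulative: 79
Frame 7: OPEN (1+8=9). Cumulative: 88
Frame 8: SPARE (4+6=10). 10 + next roll (6) = 16. Cumulative: 104
Frame 9: SPARE (6+4=10). 10 + next roll (5) = 15. Cumulative: 119
Frame 10: OPEN. Sum of all frame-10 rolls (5+1) = 6. Cumulative: 125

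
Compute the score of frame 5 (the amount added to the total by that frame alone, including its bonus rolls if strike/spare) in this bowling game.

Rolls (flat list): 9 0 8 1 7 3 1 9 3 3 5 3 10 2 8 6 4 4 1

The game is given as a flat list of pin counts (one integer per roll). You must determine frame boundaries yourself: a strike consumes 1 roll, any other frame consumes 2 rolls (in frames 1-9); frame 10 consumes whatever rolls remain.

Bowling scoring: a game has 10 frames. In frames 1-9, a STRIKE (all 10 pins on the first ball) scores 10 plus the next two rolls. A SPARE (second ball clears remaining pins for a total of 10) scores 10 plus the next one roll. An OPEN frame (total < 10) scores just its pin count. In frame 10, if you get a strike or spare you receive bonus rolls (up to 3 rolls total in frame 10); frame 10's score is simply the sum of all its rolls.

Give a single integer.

Answer: 6

Derivation:
Frame 1: OPEN (9+0=9). Cumulative: 9
Frame 2: OPEN (8+1=9). Cumulative: 18
Frame 3: SPARE (7+3=10). 10 + next roll (1) = 11. Cumulative: 29
Frame 4: SPARE (1+9=10). 10 + next roll (3) = 13. Cumulative: 42
Frame 5: OPEN (3+3=6). Cumulative: 48
Frame 6: OPEN (5+3=8). Cumulative: 56
Frame 7: STRIKE. 10 + next two rolls (2+8) = 20. Cumulative: 76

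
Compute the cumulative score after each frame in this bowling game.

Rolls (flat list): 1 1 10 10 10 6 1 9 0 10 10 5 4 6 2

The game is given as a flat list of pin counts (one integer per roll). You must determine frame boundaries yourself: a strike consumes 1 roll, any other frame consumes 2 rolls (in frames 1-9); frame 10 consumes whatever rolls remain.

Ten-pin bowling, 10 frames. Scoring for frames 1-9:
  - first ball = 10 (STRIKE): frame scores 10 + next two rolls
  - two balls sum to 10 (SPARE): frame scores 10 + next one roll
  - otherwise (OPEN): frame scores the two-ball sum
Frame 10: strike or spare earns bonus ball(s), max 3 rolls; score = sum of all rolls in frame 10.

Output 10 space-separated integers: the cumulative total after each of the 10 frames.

Answer: 2 32 58 75 82 91 116 135 144 152

Derivation:
Frame 1: OPEN (1+1=2). Cumulative: 2
Frame 2: STRIKE. 10 + next two rolls (10+10) = 30. Cumulative: 32
Frame 3: STRIKE. 10 + next two rolls (10+6) = 26. Cumulative: 58
Frame 4: STRIKE. 10 + next two rolls (6+1) = 17. Cumulative: 75
Frame 5: OPEN (6+1=7). Cumulative: 82
Frame 6: OPEN (9+0=9). Cumulative: 91
Frame 7: STRIKE. 10 + next two rolls (10+5) = 25. Cumulative: 116
Frame 8: STRIKE. 10 + next two rolls (5+4) = 19. Cumulative: 135
Frame 9: OPEN (5+4=9). Cumulative: 144
Frame 10: OPEN. Sum of all frame-10 rolls (6+2) = 8. Cumulative: 152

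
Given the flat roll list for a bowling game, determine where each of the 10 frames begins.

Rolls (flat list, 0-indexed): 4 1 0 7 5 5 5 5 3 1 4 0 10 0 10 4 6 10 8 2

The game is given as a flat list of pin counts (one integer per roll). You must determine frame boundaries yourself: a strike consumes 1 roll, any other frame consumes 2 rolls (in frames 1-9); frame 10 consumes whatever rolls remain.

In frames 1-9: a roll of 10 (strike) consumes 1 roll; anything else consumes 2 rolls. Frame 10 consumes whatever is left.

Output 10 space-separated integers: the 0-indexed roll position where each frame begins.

Frame 1 starts at roll index 0: rolls=4,1 (sum=5), consumes 2 rolls
Frame 2 starts at roll index 2: rolls=0,7 (sum=7), consumes 2 rolls
Frame 3 starts at roll index 4: rolls=5,5 (sum=10), consumes 2 rolls
Frame 4 starts at roll index 6: rolls=5,5 (sum=10), consumes 2 rolls
Frame 5 starts at roll index 8: rolls=3,1 (sum=4), consumes 2 rolls
Frame 6 starts at roll index 10: rolls=4,0 (sum=4), consumes 2 rolls
Frame 7 starts at roll index 12: roll=10 (strike), consumes 1 roll
Frame 8 starts at roll index 13: rolls=0,10 (sum=10), consumes 2 rolls
Frame 9 starts at roll index 15: rolls=4,6 (sum=10), consumes 2 rolls
Frame 10 starts at roll index 17: 3 remaining rolls

Answer: 0 2 4 6 8 10 12 13 15 17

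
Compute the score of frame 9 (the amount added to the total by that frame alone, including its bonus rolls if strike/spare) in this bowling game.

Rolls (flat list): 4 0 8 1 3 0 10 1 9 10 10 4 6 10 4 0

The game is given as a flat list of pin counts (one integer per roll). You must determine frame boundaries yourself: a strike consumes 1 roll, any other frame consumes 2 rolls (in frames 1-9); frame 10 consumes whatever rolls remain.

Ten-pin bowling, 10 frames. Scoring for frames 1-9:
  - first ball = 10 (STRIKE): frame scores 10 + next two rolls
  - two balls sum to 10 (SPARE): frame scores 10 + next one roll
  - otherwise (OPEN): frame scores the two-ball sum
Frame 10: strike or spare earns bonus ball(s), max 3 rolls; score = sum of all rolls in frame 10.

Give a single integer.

Answer: 14

Derivation:
Frame 1: OPEN (4+0=4). Cumulative: 4
Frame 2: OPEN (8+1=9). Cumulative: 13
Frame 3: OPEN (3+0=3). Cumulative: 16
Frame 4: STRIKE. 10 + next two rolls (1+9) = 20. Cumulative: 36
Frame 5: SPARE (1+9=10). 10 + next roll (10) = 20. Cumulative: 56
Frame 6: STRIKE. 10 + next two rolls (10+4) = 24. Cumulative: 80
Frame 7: STRIKE. 10 + next two rolls (4+6) = 20. Cumulative: 100
Frame 8: SPARE (4+6=10). 10 + next roll (10) = 20. Cumulative: 120
Frame 9: STRIKE. 10 + next two rolls (4+0) = 14. Cumulative: 134
Frame 10: OPEN. Sum of all frame-10 rolls (4+0) = 4. Cumulative: 138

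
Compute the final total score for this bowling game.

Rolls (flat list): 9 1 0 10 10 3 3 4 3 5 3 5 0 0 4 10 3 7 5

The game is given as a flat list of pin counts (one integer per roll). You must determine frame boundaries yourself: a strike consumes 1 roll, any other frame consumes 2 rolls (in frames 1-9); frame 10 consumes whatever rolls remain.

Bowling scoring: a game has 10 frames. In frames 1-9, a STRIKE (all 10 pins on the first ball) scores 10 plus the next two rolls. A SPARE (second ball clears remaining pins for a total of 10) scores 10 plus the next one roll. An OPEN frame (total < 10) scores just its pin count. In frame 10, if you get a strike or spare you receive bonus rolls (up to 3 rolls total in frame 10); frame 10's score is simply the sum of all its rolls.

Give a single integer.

Answer: 111

Derivation:
Frame 1: SPARE (9+1=10). 10 + next roll (0) = 10. Cumulative: 10
Frame 2: SPARE (0+10=10). 10 + next roll (10) = 20. Cumulative: 30
Frame 3: STRIKE. 10 + next two rolls (3+3) = 16. Cumulative: 46
Frame 4: OPEN (3+3=6). Cumulative: 52
Frame 5: OPEN (4+3=7). Cumulative: 59
Frame 6: OPEN (5+3=8). Cumulative: 67
Frame 7: OPEN (5+0=5). Cumulative: 72
Frame 8: OPEN (0+4=4). Cumulative: 76
Frame 9: STRIKE. 10 + next two rolls (3+7) = 20. Cumulative: 96
Frame 10: SPARE. Sum of all frame-10 rolls (3+7+5) = 15. Cumulative: 111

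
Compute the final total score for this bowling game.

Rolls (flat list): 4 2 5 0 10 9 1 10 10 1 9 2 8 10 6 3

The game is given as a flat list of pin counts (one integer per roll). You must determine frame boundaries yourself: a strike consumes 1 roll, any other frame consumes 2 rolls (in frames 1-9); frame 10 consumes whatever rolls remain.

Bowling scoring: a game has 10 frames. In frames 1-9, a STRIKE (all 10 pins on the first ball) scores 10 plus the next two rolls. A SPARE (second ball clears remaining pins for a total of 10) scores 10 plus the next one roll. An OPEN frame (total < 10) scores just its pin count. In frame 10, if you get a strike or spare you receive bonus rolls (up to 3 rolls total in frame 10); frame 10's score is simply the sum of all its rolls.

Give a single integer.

Frame 1: OPEN (4+2=6). Cumulative: 6
Frame 2: OPEN (5+0=5). Cumulative: 11
Frame 3: STRIKE. 10 + next two rolls (9+1) = 20. Cumulative: 31
Frame 4: SPARE (9+1=10). 10 + next roll (10) = 20. Cumulative: 51
Frame 5: STRIKE. 10 + next two rolls (10+1) = 21. Cumulative: 72
Frame 6: STRIKE. 10 + next two rolls (1+9) = 20. Cumulative: 92
Frame 7: SPARE (1+9=10). 10 + next roll (2) = 12. Cumulative: 104
Frame 8: SPARE (2+8=10). 10 + next roll (10) = 20. Cumulative: 124
Frame 9: STRIKE. 10 + next two rolls (6+3) = 19. Cumulative: 143
Frame 10: OPEN. Sum of all frame-10 rolls (6+3) = 9. Cumulative: 152

Answer: 152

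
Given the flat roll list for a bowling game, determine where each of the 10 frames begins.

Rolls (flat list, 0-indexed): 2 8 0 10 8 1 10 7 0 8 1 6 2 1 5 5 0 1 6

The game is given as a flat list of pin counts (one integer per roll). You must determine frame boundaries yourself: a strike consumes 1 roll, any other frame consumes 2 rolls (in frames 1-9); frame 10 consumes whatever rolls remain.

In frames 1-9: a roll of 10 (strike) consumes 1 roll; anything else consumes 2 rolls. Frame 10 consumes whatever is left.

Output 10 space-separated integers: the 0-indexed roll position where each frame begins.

Frame 1 starts at roll index 0: rolls=2,8 (sum=10), consumes 2 rolls
Frame 2 starts at roll index 2: rolls=0,10 (sum=10), consumes 2 rolls
Frame 3 starts at roll index 4: rolls=8,1 (sum=9), consumes 2 rolls
Frame 4 starts at roll index 6: roll=10 (strike), consumes 1 roll
Frame 5 starts at roll index 7: rolls=7,0 (sum=7), consumes 2 rolls
Frame 6 starts at roll index 9: rolls=8,1 (sum=9), consumes 2 rolls
Frame 7 starts at roll index 11: rolls=6,2 (sum=8), consumes 2 rolls
Frame 8 starts at roll index 13: rolls=1,5 (sum=6), consumes 2 rolls
Frame 9 starts at roll index 15: rolls=5,0 (sum=5), consumes 2 rolls
Frame 10 starts at roll index 17: 2 remaining rolls

Answer: 0 2 4 6 7 9 11 13 15 17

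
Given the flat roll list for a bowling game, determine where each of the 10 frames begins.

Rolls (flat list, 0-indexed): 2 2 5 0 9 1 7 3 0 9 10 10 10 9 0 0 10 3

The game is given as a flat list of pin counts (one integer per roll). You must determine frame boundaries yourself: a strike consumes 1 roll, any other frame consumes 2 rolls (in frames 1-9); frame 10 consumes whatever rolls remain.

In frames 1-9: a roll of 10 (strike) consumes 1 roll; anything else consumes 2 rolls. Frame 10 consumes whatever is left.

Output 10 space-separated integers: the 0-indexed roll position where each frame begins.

Frame 1 starts at roll index 0: rolls=2,2 (sum=4), consumes 2 rolls
Frame 2 starts at roll index 2: rolls=5,0 (sum=5), consumes 2 rolls
Frame 3 starts at roll index 4: rolls=9,1 (sum=10), consumes 2 rolls
Frame 4 starts at roll index 6: rolls=7,3 (sum=10), consumes 2 rolls
Frame 5 starts at roll index 8: rolls=0,9 (sum=9), consumes 2 rolls
Frame 6 starts at roll index 10: roll=10 (strike), consumes 1 roll
Frame 7 starts at roll index 11: roll=10 (strike), consumes 1 roll
Frame 8 starts at roll index 12: roll=10 (strike), consumes 1 roll
Frame 9 starts at roll index 13: rolls=9,0 (sum=9), consumes 2 rolls
Frame 10 starts at roll index 15: 3 remaining rolls

Answer: 0 2 4 6 8 10 11 12 13 15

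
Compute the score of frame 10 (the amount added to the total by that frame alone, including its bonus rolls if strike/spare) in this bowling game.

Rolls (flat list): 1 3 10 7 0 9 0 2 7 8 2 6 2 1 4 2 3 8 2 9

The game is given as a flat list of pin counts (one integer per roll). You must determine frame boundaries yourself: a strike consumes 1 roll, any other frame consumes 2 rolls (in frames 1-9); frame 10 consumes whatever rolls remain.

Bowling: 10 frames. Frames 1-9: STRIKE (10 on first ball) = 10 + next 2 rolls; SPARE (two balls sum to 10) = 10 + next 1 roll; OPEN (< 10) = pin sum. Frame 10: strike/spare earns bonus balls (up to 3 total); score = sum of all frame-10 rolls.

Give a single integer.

Frame 1: OPEN (1+3=4). Cumulative: 4
Frame 2: STRIKE. 10 + next two rolls (7+0) = 17. Cumulative: 21
Frame 3: OPEN (7+0=7). Cumulative: 28
Frame 4: OPEN (9+0=9). Cumulative: 37
Frame 5: OPEN (2+7=9). Cumulative: 46
Frame 6: SPARE (8+2=10). 10 + next roll (6) = 16. Cumulative: 62
Frame 7: OPEN (6+2=8). Cumulative: 70
Frame 8: OPEN (1+4=5). Cumulative: 75
Frame 9: OPEN (2+3=5). Cumulative: 80
Frame 10: SPARE. Sum of all frame-10 rolls (8+2+9) = 19. Cumulative: 99

Answer: 19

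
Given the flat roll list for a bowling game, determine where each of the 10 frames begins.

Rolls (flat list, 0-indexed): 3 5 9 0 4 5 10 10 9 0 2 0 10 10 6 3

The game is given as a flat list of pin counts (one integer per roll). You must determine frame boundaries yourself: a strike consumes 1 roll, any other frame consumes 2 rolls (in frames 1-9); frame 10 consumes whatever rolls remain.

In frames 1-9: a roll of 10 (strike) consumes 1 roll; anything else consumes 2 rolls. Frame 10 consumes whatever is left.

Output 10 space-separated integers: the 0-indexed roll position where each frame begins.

Frame 1 starts at roll index 0: rolls=3,5 (sum=8), consumes 2 rolls
Frame 2 starts at roll index 2: rolls=9,0 (sum=9), consumes 2 rolls
Frame 3 starts at roll index 4: rolls=4,5 (sum=9), consumes 2 rolls
Frame 4 starts at roll index 6: roll=10 (strike), consumes 1 roll
Frame 5 starts at roll index 7: roll=10 (strike), consumes 1 roll
Frame 6 starts at roll index 8: rolls=9,0 (sum=9), consumes 2 rolls
Frame 7 starts at roll index 10: rolls=2,0 (sum=2), consumes 2 rolls
Frame 8 starts at roll index 12: roll=10 (strike), consumes 1 roll
Frame 9 starts at roll index 13: roll=10 (strike), consumes 1 roll
Frame 10 starts at roll index 14: 2 remaining rolls

Answer: 0 2 4 6 7 8 10 12 13 14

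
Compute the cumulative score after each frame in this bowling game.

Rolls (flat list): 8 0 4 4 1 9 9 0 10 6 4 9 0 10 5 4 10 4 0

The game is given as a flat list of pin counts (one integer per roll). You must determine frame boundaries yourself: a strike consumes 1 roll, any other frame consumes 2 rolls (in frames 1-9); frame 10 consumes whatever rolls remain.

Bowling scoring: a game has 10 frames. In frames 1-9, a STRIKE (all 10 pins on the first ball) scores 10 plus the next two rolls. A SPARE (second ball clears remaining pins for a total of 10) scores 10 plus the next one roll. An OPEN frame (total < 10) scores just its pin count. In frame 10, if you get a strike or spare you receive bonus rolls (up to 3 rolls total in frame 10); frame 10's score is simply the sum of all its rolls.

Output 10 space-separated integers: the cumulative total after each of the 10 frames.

Answer: 8 16 35 44 64 83 92 111 120 134

Derivation:
Frame 1: OPEN (8+0=8). Cumulative: 8
Frame 2: OPEN (4+4=8). Cumulative: 16
Frame 3: SPARE (1+9=10). 10 + next roll (9) = 19. Cumulative: 35
Frame 4: OPEN (9+0=9). Cumulative: 44
Frame 5: STRIKE. 10 + next two rolls (6+4) = 20. Cumulative: 64
Frame 6: SPARE (6+4=10). 10 + next roll (9) = 19. Cumulative: 83
Frame 7: OPEN (9+0=9). Cumulative: 92
Frame 8: STRIKE. 10 + next two rolls (5+4) = 19. Cumulative: 111
Frame 9: OPEN (5+4=9). Cumulative: 120
Frame 10: STRIKE. Sum of all frame-10 rolls (10+4+0) = 14. Cumulative: 134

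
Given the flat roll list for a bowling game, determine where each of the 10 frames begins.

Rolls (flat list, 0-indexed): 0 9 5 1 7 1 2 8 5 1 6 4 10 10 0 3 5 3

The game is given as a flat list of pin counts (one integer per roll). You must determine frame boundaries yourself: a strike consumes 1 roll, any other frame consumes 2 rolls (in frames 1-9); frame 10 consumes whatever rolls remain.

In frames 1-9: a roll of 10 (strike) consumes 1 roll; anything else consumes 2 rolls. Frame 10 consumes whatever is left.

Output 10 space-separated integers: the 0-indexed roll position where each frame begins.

Frame 1 starts at roll index 0: rolls=0,9 (sum=9), consumes 2 rolls
Frame 2 starts at roll index 2: rolls=5,1 (sum=6), consumes 2 rolls
Frame 3 starts at roll index 4: rolls=7,1 (sum=8), consumes 2 rolls
Frame 4 starts at roll index 6: rolls=2,8 (sum=10), consumes 2 rolls
Frame 5 starts at roll index 8: rolls=5,1 (sum=6), consumes 2 rolls
Frame 6 starts at roll index 10: rolls=6,4 (sum=10), consumes 2 rolls
Frame 7 starts at roll index 12: roll=10 (strike), consumes 1 roll
Frame 8 starts at roll index 13: roll=10 (strike), consumes 1 roll
Frame 9 starts at roll index 14: rolls=0,3 (sum=3), consumes 2 rolls
Frame 10 starts at roll index 16: 2 remaining rolls

Answer: 0 2 4 6 8 10 12 13 14 16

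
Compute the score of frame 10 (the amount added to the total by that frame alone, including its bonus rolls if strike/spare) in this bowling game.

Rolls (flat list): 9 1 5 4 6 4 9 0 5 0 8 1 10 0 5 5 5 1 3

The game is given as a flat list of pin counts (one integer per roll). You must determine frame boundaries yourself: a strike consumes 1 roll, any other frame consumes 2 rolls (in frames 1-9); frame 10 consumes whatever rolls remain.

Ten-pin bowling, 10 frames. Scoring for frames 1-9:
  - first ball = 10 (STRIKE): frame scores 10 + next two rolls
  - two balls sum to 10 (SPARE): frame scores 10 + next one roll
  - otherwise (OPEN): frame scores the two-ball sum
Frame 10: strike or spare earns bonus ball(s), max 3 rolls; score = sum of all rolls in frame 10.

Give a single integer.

Answer: 4

Derivation:
Frame 1: SPARE (9+1=10). 10 + next roll (5) = 15. Cumulative: 15
Frame 2: OPEN (5+4=9). Cumulative: 24
Frame 3: SPARE (6+4=10). 10 + next roll (9) = 19. Cumulative: 43
Frame 4: OPEN (9+0=9). Cumulative: 52
Frame 5: OPEN (5+0=5). Cumulative: 57
Frame 6: OPEN (8+1=9). Cumulative: 66
Frame 7: STRIKE. 10 + next two rolls (0+5) = 15. Cumulative: 81
Frame 8: OPEN (0+5=5). Cumulative: 86
Frame 9: SPARE (5+5=10). 10 + next roll (1) = 11. Cumulative: 97
Frame 10: OPEN. Sum of all frame-10 rolls (1+3) = 4. Cumulative: 101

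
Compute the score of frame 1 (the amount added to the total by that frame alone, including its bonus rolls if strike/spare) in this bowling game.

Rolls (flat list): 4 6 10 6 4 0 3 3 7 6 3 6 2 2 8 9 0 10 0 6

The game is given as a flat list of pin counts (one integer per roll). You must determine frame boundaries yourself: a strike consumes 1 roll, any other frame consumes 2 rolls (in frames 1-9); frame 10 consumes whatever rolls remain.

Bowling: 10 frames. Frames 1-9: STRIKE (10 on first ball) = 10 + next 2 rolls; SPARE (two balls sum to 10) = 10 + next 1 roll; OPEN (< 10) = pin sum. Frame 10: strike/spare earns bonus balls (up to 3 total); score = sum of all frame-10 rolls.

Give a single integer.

Frame 1: SPARE (4+6=10). 10 + next roll (10) = 20. Cumulative: 20
Frame 2: STRIKE. 10 + next two rolls (6+4) = 20. Cumulative: 40
Frame 3: SPARE (6+4=10). 10 + next roll (0) = 10. Cumulative: 50

Answer: 20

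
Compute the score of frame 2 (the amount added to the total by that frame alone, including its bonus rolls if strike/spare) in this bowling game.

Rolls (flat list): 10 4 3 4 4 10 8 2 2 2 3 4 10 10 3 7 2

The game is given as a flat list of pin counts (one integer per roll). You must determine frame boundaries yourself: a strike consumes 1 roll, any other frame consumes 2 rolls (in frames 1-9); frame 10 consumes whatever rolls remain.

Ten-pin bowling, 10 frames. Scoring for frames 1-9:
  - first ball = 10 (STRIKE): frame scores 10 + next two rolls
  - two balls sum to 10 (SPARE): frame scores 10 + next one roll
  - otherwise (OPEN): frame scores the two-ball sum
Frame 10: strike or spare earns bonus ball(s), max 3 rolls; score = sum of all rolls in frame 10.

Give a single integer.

Frame 1: STRIKE. 10 + next two rolls (4+3) = 17. Cumulative: 17
Frame 2: OPEN (4+3=7). Cumulative: 24
Frame 3: OPEN (4+4=8). Cumulative: 32
Frame 4: STRIKE. 10 + next two rolls (8+2) = 20. Cumulative: 52

Answer: 7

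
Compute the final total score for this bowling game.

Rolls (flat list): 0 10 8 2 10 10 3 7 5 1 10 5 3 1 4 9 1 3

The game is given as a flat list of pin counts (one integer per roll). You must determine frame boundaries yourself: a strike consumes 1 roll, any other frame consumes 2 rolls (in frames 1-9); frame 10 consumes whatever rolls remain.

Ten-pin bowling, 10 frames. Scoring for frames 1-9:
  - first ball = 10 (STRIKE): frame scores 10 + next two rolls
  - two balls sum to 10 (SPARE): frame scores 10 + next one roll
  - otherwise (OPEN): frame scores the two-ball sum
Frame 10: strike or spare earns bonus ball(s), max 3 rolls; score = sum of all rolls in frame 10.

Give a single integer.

Frame 1: SPARE (0+10=10). 10 + next roll (8) = 18. Cumulative: 18
Frame 2: SPARE (8+2=10). 10 + next roll (10) = 20. Cumulative: 38
Frame 3: STRIKE. 10 + next two rolls (10+3) = 23. Cumulative: 61
Frame 4: STRIKE. 10 + next two rolls (3+7) = 20. Cumulative: 81
Frame 5: SPARE (3+7=10). 10 + next roll (5) = 15. Cumulative: 96
Frame 6: OPEN (5+1=6). Cumulative: 102
Frame 7: STRIKE. 10 + next two rolls (5+3) = 18. Cumulative: 120
Frame 8: OPEN (5+3=8). Cumulative: 128
Frame 9: OPEN (1+4=5). Cumulative: 133
Frame 10: SPARE. Sum of all frame-10 rolls (9+1+3) = 13. Cumulative: 146

Answer: 146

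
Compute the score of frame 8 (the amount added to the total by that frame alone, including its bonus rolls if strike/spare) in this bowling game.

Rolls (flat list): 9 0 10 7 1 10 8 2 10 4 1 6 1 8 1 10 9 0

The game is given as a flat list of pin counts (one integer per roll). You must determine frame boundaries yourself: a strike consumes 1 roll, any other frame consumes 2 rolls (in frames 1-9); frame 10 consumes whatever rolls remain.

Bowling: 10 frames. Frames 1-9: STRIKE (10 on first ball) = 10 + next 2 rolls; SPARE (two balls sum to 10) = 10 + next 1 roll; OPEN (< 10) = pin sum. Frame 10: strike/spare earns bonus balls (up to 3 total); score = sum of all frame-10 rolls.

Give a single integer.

Frame 1: OPEN (9+0=9). Cumulative: 9
Frame 2: STRIKE. 10 + next two rolls (7+1) = 18. Cumulative: 27
Frame 3: OPEN (7+1=8). Cumulative: 35
Frame 4: STRIKE. 10 + next two rolls (8+2) = 20. Cumulative: 55
Frame 5: SPARE (8+2=10). 10 + next roll (10) = 20. Cumulative: 75
Frame 6: STRIKE. 10 + next two rolls (4+1) = 15. Cumulative: 90
Frame 7: OPEN (4+1=5). Cumulative: 95
Frame 8: OPEN (6+1=7). Cumulative: 102
Frame 9: OPEN (8+1=9). Cumulative: 111
Frame 10: STRIKE. Sum of all frame-10 rolls (10+9+0) = 19. Cumulative: 130

Answer: 7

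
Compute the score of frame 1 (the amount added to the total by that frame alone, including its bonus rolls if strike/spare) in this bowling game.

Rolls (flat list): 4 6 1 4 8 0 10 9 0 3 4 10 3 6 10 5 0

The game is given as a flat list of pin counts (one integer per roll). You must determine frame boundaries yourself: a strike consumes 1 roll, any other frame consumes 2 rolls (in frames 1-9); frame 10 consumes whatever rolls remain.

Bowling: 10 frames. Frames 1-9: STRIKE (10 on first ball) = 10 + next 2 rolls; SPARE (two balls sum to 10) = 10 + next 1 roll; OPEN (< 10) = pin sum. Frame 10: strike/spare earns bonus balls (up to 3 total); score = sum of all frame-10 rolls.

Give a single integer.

Answer: 11

Derivation:
Frame 1: SPARE (4+6=10). 10 + next roll (1) = 11. Cumulative: 11
Frame 2: OPEN (1+4=5). Cumulative: 16
Frame 3: OPEN (8+0=8). Cumulative: 24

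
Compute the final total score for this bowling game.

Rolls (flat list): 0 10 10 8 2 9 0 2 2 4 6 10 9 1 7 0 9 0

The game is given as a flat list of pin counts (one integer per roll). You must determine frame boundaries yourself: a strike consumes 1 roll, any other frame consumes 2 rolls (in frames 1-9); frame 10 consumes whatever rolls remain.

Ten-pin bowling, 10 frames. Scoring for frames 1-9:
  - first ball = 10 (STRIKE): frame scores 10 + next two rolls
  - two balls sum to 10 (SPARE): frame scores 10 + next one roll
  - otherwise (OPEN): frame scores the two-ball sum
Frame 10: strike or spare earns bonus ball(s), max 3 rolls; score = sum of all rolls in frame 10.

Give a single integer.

Answer: 145

Derivation:
Frame 1: SPARE (0+10=10). 10 + next roll (10) = 20. Cumulative: 20
Frame 2: STRIKE. 10 + next two rolls (8+2) = 20. Cumulative: 40
Frame 3: SPARE (8+2=10). 10 + next roll (9) = 19. Cumulative: 59
Frame 4: OPEN (9+0=9). Cumulative: 68
Frame 5: OPEN (2+2=4). Cumulative: 72
Frame 6: SPARE (4+6=10). 10 + next roll (10) = 20. Cumulative: 92
Frame 7: STRIKE. 10 + next two rolls (9+1) = 20. Cumulative: 112
Frame 8: SPARE (9+1=10). 10 + next roll (7) = 17. Cumulative: 129
Frame 9: OPEN (7+0=7). Cumulative: 136
Frame 10: OPEN. Sum of all frame-10 rolls (9+0) = 9. Cumulative: 145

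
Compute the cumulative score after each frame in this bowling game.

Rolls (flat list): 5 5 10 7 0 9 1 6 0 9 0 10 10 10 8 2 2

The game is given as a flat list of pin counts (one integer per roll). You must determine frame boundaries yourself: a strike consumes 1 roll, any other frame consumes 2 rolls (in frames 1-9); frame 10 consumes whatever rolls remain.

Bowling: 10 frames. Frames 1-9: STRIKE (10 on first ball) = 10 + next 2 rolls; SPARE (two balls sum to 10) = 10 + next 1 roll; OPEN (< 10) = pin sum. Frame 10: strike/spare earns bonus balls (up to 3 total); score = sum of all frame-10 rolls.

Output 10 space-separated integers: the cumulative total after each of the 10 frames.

Answer: 20 37 44 60 66 75 105 133 153 165

Derivation:
Frame 1: SPARE (5+5=10). 10 + next roll (10) = 20. Cumulative: 20
Frame 2: STRIKE. 10 + next two rolls (7+0) = 17. Cumulative: 37
Frame 3: OPEN (7+0=7). Cumulative: 44
Frame 4: SPARE (9+1=10). 10 + next roll (6) = 16. Cumulative: 60
Frame 5: OPEN (6+0=6). Cumulative: 66
Frame 6: OPEN (9+0=9). Cumulative: 75
Frame 7: STRIKE. 10 + next two rolls (10+10) = 30. Cumulative: 105
Frame 8: STRIKE. 10 + next two rolls (10+8) = 28. Cumulative: 133
Frame 9: STRIKE. 10 + next two rolls (8+2) = 20. Cumulative: 153
Frame 10: SPARE. Sum of all frame-10 rolls (8+2+2) = 12. Cumulative: 165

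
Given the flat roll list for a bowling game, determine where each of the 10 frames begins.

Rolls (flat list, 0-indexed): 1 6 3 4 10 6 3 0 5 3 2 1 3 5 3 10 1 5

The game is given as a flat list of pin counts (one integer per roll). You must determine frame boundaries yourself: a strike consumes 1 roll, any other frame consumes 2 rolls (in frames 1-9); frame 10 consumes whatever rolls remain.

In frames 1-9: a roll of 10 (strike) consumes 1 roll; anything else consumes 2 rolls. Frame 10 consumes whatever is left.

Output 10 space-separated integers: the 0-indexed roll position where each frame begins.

Answer: 0 2 4 5 7 9 11 13 15 16

Derivation:
Frame 1 starts at roll index 0: rolls=1,6 (sum=7), consumes 2 rolls
Frame 2 starts at roll index 2: rolls=3,4 (sum=7), consumes 2 rolls
Frame 3 starts at roll index 4: roll=10 (strike), consumes 1 roll
Frame 4 starts at roll index 5: rolls=6,3 (sum=9), consumes 2 rolls
Frame 5 starts at roll index 7: rolls=0,5 (sum=5), consumes 2 rolls
Frame 6 starts at roll index 9: rolls=3,2 (sum=5), consumes 2 rolls
Frame 7 starts at roll index 11: rolls=1,3 (sum=4), consumes 2 rolls
Frame 8 starts at roll index 13: rolls=5,3 (sum=8), consumes 2 rolls
Frame 9 starts at roll index 15: roll=10 (strike), consumes 1 roll
Frame 10 starts at roll index 16: 2 remaining rolls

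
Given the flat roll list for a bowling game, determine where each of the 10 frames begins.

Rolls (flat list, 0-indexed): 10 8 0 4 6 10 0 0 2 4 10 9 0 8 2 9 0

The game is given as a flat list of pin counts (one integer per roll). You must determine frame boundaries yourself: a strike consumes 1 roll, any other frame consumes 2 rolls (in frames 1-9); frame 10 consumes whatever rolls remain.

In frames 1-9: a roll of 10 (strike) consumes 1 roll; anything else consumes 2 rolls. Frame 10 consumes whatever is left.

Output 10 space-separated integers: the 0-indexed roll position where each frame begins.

Frame 1 starts at roll index 0: roll=10 (strike), consumes 1 roll
Frame 2 starts at roll index 1: rolls=8,0 (sum=8), consumes 2 rolls
Frame 3 starts at roll index 3: rolls=4,6 (sum=10), consumes 2 rolls
Frame 4 starts at roll index 5: roll=10 (strike), consumes 1 roll
Frame 5 starts at roll index 6: rolls=0,0 (sum=0), consumes 2 rolls
Frame 6 starts at roll index 8: rolls=2,4 (sum=6), consumes 2 rolls
Frame 7 starts at roll index 10: roll=10 (strike), consumes 1 roll
Frame 8 starts at roll index 11: rolls=9,0 (sum=9), consumes 2 rolls
Frame 9 starts at roll index 13: rolls=8,2 (sum=10), consumes 2 rolls
Frame 10 starts at roll index 15: 2 remaining rolls

Answer: 0 1 3 5 6 8 10 11 13 15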